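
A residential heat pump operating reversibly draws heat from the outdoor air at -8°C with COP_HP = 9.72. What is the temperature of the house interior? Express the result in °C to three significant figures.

22.4 °C

COP_HP = T_H/(T_H − T_C) rearranges to T_H = COP·T_C/(COP − 1).
With T_C = 265.15 K, T_H = 9.72 × 265.15/8.720 = 295.56 K.
Converting, 295.56 K = 22.41°C.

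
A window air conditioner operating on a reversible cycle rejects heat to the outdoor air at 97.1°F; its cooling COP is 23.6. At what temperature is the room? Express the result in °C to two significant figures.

For a Carnot refrigerator COP_R = T_C/(T_H − T_C), so T_C = COP·T_H/(1 + COP).
With T_H = 309.32 K, T_C = 23.6 × 309.32/24.60 = 296.74 K.
Converting, 296.74 K = 23.59°C.

24 °C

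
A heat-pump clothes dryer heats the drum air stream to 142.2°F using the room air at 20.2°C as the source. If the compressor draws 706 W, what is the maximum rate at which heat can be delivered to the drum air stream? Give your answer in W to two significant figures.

In absolute terms T_C = 293.35 K and T_H = 334.37 K, so ΔT = 41.02 K.
COP_Carnot = T_H/ΔT = 334.37/41.02 = 8.151.
Q̇_max = COP_Carnot × Ẇ = 8.151 × 706.0 W = 5755 W.

5800 W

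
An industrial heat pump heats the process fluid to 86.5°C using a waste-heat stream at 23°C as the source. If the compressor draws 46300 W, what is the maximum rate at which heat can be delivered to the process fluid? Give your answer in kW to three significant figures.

In absolute terms T_C = 296.15 K and T_H = 359.65 K, so ΔT = 63.50 K.
COP_Carnot = T_H/ΔT = 359.65/63.50 = 5.664.
Q̇_max = COP_Carnot × Ẇ = 5.664 × 46300 W = 262200 W = 262.2 kW.

262 kW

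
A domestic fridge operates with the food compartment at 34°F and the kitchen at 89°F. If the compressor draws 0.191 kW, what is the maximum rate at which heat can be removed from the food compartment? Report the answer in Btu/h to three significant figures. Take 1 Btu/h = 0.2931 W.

In absolute terms T_C = 274.26 K and T_H = 304.82 K, so ΔT = 30.56 K.
COP_Carnot = T_C/ΔT = 274.26/30.56 = 8.976.
Q̇_max = COP_Carnot × Ẇ = 8.976 × 0.1910 kW = 1.714 kW = 5849 Btu/h.

5850 Btu/h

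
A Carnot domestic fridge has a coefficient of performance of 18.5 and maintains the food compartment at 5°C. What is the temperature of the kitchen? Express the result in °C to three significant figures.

20.0 °C

COP_R = T_C/(T_H − T_C) gives T_H − T_C = T_C/COP.
With T_C = 278.15 K, T_H = 278.15 × (1 + 1/18.5) = 293.19 K.
Converting, 293.19 K = 20.04°C.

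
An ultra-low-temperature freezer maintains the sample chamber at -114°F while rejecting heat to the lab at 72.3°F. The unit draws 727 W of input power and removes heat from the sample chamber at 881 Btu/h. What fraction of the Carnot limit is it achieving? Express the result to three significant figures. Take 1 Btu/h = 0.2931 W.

Converting, Q̇_C = 881.0 Btu/h = 258.2 W, so COP_actual = Q̇_C/Ẇ = 258.2/727.0 = 0.3552.
In absolute terms T_C = 192.04 K and T_H = 295.54 K, so ΔT = 103.5 K.
COP_Carnot = T_C/ΔT = 192.04/103.5 = 1.855.
η_II = COP_actual/COP_Carnot = 0.3552/1.855 = 0.1914.

0.191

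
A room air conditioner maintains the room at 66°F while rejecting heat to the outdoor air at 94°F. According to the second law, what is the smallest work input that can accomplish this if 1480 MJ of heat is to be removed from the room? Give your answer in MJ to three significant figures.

78.8 MJ

In absolute terms T_C = 292.04 K and T_H = 307.59 K, so ΔT = 15.56 K.
The reversible limit is COP_R = T_C/ΔT = 18.77, so W_min = Q_C/COP = Q_C·ΔT/T_C.
W_min = 1480 × 15.56/292.04 = 78.83 MJ.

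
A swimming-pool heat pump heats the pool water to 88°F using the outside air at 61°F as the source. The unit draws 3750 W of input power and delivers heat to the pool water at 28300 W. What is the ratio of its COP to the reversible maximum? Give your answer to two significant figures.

0.37

COP_actual = Q̇_H/Ẇ = 28300/3750 = 7.547.
In absolute terms T_C = 289.26 K and T_H = 304.26 K, so ΔT = 15.00 K.
COP_Carnot = T_H/ΔT = 304.26/15.00 = 20.28.
η_II = COP_actual/COP_Carnot = 7.547/20.28 = 0.3720.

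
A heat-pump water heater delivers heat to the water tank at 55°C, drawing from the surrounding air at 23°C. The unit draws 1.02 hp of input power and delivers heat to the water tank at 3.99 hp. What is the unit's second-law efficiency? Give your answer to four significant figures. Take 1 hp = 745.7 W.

0.3815

COP_actual = Q̇_H/Ẇ = 3.990/1.020 = 3.912.
In absolute terms T_C = 296.15 K and T_H = 328.15 K, so ΔT = 32.00 K.
COP_Carnot = T_H/ΔT = 328.15/32.00 = 10.25.
η_II = COP_actual/COP_Carnot = 3.912/10.25 = 0.3815.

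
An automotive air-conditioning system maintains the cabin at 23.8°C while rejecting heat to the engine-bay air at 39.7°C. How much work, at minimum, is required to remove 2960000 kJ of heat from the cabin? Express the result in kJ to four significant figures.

In absolute terms T_C = 296.95 K and T_H = 312.85 K, so ΔT = 15.90 K.
The reversible limit is COP_R = T_C/ΔT = 18.68, so W_min = Q_C/COP = Q_C·ΔT/T_C.
W_min = 2960000 × 15.90/296.95 = 158500 kJ.

158500 kJ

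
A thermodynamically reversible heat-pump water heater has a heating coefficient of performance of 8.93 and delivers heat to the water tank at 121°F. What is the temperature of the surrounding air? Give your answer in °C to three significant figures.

COP_HP = T_H/(T_H − T_C) gives T_H − T_C = T_H/COP.
With T_H = 322.59 K, T_C = 322.59 × (1 − 1/8.93) = 286.47 K.
Converting, 286.47 K = 13.32°C.

13.3 °C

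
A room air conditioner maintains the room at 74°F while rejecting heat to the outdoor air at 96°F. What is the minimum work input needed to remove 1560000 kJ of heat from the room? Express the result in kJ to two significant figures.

64000 kJ

In absolute terms T_C = 296.48 K and T_H = 308.71 K, so ΔT = 12.22 K.
The reversible limit is COP_R = T_C/ΔT = 24.26, so W_min = Q_C/COP = Q_C·ΔT/T_C.
W_min = 1560000 × 12.22/296.48 = 64310 kJ.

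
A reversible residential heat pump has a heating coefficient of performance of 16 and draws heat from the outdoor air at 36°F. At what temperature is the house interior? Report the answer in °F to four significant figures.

69.04 °F

COP_HP = T_H/(T_H − T_C) rearranges to T_H = COP·T_C/(COP − 1).
With T_C = 275.37 K, T_H = 16 × 275.37/15.00 = 293.73 K.
Converting, 293.73 K = 69.04°F.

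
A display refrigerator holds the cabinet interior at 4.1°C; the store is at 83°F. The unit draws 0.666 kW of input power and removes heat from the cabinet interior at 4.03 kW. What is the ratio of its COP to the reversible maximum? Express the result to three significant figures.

0.529

COP_actual = Q̇_C/Ẇ = 4.030/0.6660 = 6.051.
In absolute terms T_C = 277.25 K and T_H = 301.48 K, so ΔT = 24.23 K.
COP_Carnot = T_C/ΔT = 277.25/24.23 = 11.44.
η_II = COP_actual/COP_Carnot = 6.051/11.44 = 0.5289.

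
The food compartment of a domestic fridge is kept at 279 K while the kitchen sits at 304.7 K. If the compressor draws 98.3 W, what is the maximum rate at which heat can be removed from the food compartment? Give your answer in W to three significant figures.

The reservoir spacing is ΔT = 304.7 − 279 = 25.70 K.
COP_Carnot = T_C/ΔT = 279.00/25.70 = 10.86.
Q̇_max = COP_Carnot × Ẇ = 10.86 × 98.30 W = 1067 W.

1070 W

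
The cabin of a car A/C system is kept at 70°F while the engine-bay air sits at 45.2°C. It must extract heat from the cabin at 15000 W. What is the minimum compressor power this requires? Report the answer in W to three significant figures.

1230 W

In absolute terms T_C = 294.26 K and T_H = 318.35 K, so ΔT = 24.09 K.
COP_Carnot = T_C/ΔT = 294.26/24.09 = 12.22.
Ẇ_min = Q̇/COP_Carnot = 15000/12.22 = 1228 W.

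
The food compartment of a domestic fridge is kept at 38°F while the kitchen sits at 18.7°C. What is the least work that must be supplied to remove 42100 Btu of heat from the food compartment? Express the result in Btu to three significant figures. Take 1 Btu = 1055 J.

In absolute terms T_C = 276.48 K and T_H = 291.85 K, so ΔT = 15.37 K.
The reversible limit is COP_R = T_C/ΔT = 17.99, so W_min = Q_C/COP = Q_C·ΔT/T_C.
W_min = 42100 × 15.37/276.48 = 2340 Btu.

2340 Btu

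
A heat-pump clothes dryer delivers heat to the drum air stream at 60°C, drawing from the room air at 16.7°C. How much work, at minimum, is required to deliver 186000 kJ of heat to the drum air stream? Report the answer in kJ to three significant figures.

24200 kJ

In absolute terms T_C = 289.85 K and T_H = 333.15 K, so ΔT = 43.30 K.
The reversible limit is COP_HP = T_H/ΔT = 7.694, so W_min = Q_H/COP = Q_H·ΔT/T_H.
W_min = 186000 × 43.30/333.15 = 24170 kJ.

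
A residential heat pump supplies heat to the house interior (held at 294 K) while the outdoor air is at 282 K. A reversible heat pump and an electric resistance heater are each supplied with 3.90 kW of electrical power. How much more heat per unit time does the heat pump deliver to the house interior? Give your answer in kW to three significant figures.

The reservoir spacing is ΔT = 294 − 282 = 12.00 K.
COP_Carnot = T_H/ΔT = 294.00/12.00 = 24.50.
The heat pump delivers Q̇_H = COP × Ẇ = 95.55 kW; the resistance heater delivers Ẇ = 3.900 kW.
Extra = (COP − 1)·Ẇ = 91.65 kW.

91.7 kW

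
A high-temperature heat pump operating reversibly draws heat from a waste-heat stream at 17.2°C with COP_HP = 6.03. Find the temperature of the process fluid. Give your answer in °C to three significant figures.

74.9 °C

COP_HP = T_H/(T_H − T_C) rearranges to T_H = COP·T_C/(COP − 1).
With T_C = 290.35 K, T_H = 6.03 × 290.35/5.030 = 348.07 K.
Converting, 348.07 K = 74.92°C.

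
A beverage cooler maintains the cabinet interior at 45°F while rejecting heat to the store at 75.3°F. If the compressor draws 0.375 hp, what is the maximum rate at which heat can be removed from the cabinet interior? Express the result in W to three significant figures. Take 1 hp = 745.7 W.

In absolute terms T_C = 280.37 K and T_H = 297.21 K, so ΔT = 16.83 K.
COP_Carnot = T_C/ΔT = 280.37/16.83 = 16.66.
Q̇_max = COP_Carnot × Ẇ = 16.66 × 0.3750 hp = 6.246 hp = 4658 W.

4660 W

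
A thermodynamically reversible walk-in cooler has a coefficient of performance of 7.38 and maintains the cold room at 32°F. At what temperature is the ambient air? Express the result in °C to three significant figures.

COP_R = T_C/(T_H − T_C) gives T_H − T_C = T_C/COP.
With T_C = 273.15 K, T_H = 273.15 × (1 + 1/7.38) = 310.16 K.
Converting, 310.16 K = 37.01°C.

37.0 °C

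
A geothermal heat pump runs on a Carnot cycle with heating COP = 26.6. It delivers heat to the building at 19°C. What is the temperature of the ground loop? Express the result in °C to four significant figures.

COP_HP = T_H/(T_H − T_C) gives T_H − T_C = T_H/COP.
With T_H = 292.15 K, T_C = 292.15 × (1 − 1/26.6) = 281.17 K.
Converting, 281.17 K = 8.02°C.

8.017 °C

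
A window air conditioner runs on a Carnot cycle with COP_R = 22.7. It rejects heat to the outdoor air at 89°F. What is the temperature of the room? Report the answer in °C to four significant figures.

18.81 °C

For a Carnot refrigerator COP_R = T_C/(T_H − T_C), so T_C = COP·T_H/(1 + COP).
With T_H = 304.82 K, T_C = 22.7 × 304.82/23.70 = 291.96 K.
Converting, 291.96 K = 18.81°C.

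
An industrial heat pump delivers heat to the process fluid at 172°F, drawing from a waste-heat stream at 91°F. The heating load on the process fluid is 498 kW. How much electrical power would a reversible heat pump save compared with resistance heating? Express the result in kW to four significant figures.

In absolute terms T_C = 305.93 K and T_H = 350.93 K, so ΔT = 45.00 K.
COP_Carnot = T_H/ΔT = 350.93/45.00 = 7.798.
Resistance heating needs Ẇ_res = Q̇_H = 498.0 kW; the reversible heat pump needs only Ẇ_hp = Q̇_H/COP = 63.86 kW.
Saving = 498.0 − 63.86 = 434.1 kW.

434.1 kW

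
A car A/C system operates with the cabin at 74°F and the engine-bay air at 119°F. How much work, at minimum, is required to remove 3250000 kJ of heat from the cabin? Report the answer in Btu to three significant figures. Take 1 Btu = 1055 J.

260000 Btu

In absolute terms T_C = 296.48 K and T_H = 321.48 K, so ΔT = 25.00 K.
The reversible limit is COP_R = T_C/ΔT = 11.86, so W_min = Q_C/COP = Q_C·ΔT/T_C.
W_min = 3250000 × 25.00/296.48 = 274000 kJ = 259800 Btu.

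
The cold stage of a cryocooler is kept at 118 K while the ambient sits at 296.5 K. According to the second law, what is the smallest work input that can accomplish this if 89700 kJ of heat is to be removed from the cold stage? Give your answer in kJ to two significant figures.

The reservoir spacing is ΔT = 296.5 − 118 = 178.5 K.
The reversible limit is COP_R = T_C/ΔT = 0.6611, so W_min = Q_C/COP = Q_C·ΔT/T_C.
W_min = 89700 × 178.5/118.00 = 135700 kJ.

140000 kJ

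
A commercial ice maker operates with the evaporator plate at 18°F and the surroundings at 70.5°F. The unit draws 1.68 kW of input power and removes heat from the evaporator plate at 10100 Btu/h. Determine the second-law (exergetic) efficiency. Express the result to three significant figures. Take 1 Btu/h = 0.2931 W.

0.194

Converting, Q̇_C = 10100 Btu/h = 2.960 kW, so COP_actual = Q̇_C/Ẇ = 2.960/1.680 = 1.762.
In absolute terms T_C = 265.37 K and T_H = 294.54 K, so ΔT = 29.17 K.
COP_Carnot = T_C/ΔT = 265.37/29.17 = 9.098.
η_II = COP_actual/COP_Carnot = 1.762/9.098 = 0.1937.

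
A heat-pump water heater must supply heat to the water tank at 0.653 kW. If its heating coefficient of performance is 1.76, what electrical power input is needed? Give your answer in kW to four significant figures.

Ẇ = Q̇_H/COP_HP = 0.6530/1.76 = 0.3710 kW.

0.3710 kW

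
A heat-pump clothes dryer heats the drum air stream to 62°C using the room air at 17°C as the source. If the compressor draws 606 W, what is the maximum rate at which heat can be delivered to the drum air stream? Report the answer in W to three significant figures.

In absolute terms T_C = 290.15 K and T_H = 335.15 K, so ΔT = 45.00 K.
COP_Carnot = T_H/ΔT = 335.15/45.00 = 7.448.
Q̇_max = COP_Carnot × Ẇ = 7.448 × 606.0 W = 4513 W.

4510 W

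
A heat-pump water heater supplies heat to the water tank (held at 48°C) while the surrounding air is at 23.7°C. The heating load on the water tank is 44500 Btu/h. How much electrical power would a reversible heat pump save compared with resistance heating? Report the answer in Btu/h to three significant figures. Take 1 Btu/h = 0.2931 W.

41100 Btu/h

In absolute terms T_C = 296.85 K and T_H = 321.15 K, so ΔT = 24.30 K.
COP_Carnot = T_H/ΔT = 321.15/24.30 = 13.22.
Resistance heating needs Ẇ_res = Q̇_H = 44500 Btu/h; the reversible heat pump needs only Ẇ_hp = Q̇_H/COP = 3367 Btu/h.
Saving = 44500 − 3367 = 41130 Btu/h.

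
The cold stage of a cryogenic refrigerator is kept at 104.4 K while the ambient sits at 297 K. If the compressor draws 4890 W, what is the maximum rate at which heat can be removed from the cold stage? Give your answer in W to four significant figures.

The reservoir spacing is ΔT = 297 − 104.4 = 192.6 K.
COP_Carnot = T_C/ΔT = 104.40/192.6 = 0.5421.
Q̇_max = COP_Carnot × Ẇ = 0.5421 × 4890 W = 2651 W.

2651 W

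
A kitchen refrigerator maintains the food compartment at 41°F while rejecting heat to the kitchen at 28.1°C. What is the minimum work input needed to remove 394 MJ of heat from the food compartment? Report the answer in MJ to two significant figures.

In absolute terms T_C = 278.15 K and T_H = 301.25 K, so ΔT = 23.10 K.
The reversible limit is COP_R = T_C/ΔT = 12.04, so W_min = Q_C/COP = Q_C·ΔT/T_C.
W_min = 394.0 × 23.10/278.15 = 32.72 MJ.

33 MJ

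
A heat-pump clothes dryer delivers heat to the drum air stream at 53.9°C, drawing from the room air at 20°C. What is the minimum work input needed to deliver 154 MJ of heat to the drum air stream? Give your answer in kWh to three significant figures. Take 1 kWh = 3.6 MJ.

4.43 kWh

In absolute terms T_C = 293.15 K and T_H = 327.05 K, so ΔT = 33.90 K.
The reversible limit is COP_HP = T_H/ΔT = 9.647, so W_min = Q_H/COP = Q_H·ΔT/T_H.
W_min = 154.0 × 33.90/327.05 = 15.96 MJ = 4.434 kWh.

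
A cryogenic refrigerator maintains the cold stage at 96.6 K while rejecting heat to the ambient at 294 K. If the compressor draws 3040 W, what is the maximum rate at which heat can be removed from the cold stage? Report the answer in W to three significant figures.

1490 W

The reservoir spacing is ΔT = 294 − 96.6 = 197.4 K.
COP_Carnot = T_C/ΔT = 96.60/197.4 = 0.4894.
Q̇_max = COP_Carnot × Ẇ = 0.4894 × 3040 W = 1488 W.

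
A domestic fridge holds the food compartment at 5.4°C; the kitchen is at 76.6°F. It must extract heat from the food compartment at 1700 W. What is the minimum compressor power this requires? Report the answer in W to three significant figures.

118 W

In absolute terms T_C = 278.55 K and T_H = 297.93 K, so ΔT = 19.38 K.
COP_Carnot = T_C/ΔT = 278.55/19.38 = 14.37.
Ẇ_min = Q̇/COP_Carnot = 1700/14.37 = 118.3 W.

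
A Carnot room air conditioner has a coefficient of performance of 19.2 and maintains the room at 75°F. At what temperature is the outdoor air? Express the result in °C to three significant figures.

COP_R = T_C/(T_H − T_C) gives T_H − T_C = T_C/COP.
With T_C = 297.04 K, T_H = 297.04 × (1 + 1/19.2) = 312.51 K.
Converting, 312.51 K = 39.36°C.

39.4 °C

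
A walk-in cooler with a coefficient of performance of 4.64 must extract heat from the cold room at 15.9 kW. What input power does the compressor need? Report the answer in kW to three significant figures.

3.43 kW

Ẇ = Q̇_C/COP = 15.90/4.64 = 3.427 kW.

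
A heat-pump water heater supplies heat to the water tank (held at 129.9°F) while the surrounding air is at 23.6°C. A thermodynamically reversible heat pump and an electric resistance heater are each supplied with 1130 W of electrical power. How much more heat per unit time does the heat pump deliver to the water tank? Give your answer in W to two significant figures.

11000 W

In absolute terms T_C = 296.75 K and T_H = 327.54 K, so ΔT = 30.79 K.
COP_Carnot = T_H/ΔT = 327.54/30.79 = 10.64.
The heat pump delivers Q̇_H = COP × Ẇ = 12020 W; the resistance heater delivers Ẇ = 1130 W.
Extra = (COP − 1)·Ẇ = 10890 W.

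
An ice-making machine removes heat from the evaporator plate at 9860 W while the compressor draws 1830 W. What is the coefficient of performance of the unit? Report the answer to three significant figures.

The first law gives Q̇_H = Q̇_C + Ẇ, so the three rates are Q̇_C = 9860, Q̇_H = 11690, Ẇ = 1830 W.
COP_R = Q̇_C/Ẇ = 9860/1830 = 5.388.

5.39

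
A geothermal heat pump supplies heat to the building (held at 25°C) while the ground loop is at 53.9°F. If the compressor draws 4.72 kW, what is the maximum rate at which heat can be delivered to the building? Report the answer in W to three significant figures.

In absolute terms T_C = 285.32 K and T_H = 298.15 K, so ΔT = 12.83 K.
COP_Carnot = T_H/ΔT = 298.15/12.83 = 23.23.
Q̇_max = COP_Carnot × Ẇ = 23.23 × 4.720 kW = 109.7 kW = 109700 W.

110000 W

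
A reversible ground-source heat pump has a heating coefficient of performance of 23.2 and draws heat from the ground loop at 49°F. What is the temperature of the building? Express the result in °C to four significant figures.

COP_HP = T_H/(T_H − T_C) rearranges to T_H = COP·T_C/(COP − 1).
With T_C = 282.59 K, T_H = 23.2 × 282.59/22.20 = 295.32 K.
Converting, 295.32 K = 22.17°C.

22.17 °C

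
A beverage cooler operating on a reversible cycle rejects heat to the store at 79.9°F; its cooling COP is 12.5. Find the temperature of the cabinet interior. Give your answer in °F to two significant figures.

For a Carnot refrigerator COP_R = T_C/(T_H − T_C), so T_C = COP·T_H/(1 + COP).
With T_H = 299.76 K, T_C = 12.5 × 299.76/13.50 = 277.56 K.
Converting, 277.56 K = 39.93°F.

40 °F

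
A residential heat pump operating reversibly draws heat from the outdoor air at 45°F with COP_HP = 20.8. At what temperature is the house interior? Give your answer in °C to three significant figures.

21.4 °C

COP_HP = T_H/(T_H − T_C) rearranges to T_H = COP·T_C/(COP − 1).
With T_C = 280.37 K, T_H = 20.8 × 280.37/19.80 = 294.53 K.
Converting, 294.53 K = 21.38°C.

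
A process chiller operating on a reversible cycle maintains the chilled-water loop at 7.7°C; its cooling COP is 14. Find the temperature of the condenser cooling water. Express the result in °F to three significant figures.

82.0 °F

COP_R = T_C/(T_H − T_C) gives T_H − T_C = T_C/COP.
With T_C = 280.85 K, T_H = 280.85 × (1 + 1/14) = 300.91 K.
Converting, 300.91 K = 81.97°F.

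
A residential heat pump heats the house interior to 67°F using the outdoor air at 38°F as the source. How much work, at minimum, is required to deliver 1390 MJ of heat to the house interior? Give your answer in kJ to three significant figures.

In absolute terms T_C = 276.48 K and T_H = 292.59 K, so ΔT = 16.11 K.
The reversible limit is COP_HP = T_H/ΔT = 18.16, so W_min = Q_H/COP = Q_H·ΔT/T_H.
W_min = 1390 × 16.11/292.59 = 76.54 MJ = 76540 kJ.

76500 kJ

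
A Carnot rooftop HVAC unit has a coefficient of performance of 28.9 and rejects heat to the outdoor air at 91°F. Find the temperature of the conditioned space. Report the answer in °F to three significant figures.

72.6 °F

For a Carnot refrigerator COP_R = T_C/(T_H − T_C), so T_C = COP·T_H/(1 + COP).
With T_H = 305.93 K, T_C = 28.9 × 305.93/29.90 = 295.70 K.
Converting, 295.70 K = 72.58°F.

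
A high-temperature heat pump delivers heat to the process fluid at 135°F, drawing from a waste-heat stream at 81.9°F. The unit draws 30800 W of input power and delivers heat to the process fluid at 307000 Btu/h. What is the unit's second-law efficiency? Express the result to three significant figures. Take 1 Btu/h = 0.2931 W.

Converting, Q̇_H = 307000 Btu/h = 89980 W, so COP_actual = Q̇_H/Ẇ = 89980/30800 = 2.921.
In absolute terms T_C = 300.87 K and T_H = 330.37 K, so ΔT = 29.50 K.
COP_Carnot = T_H/ΔT = 330.37/29.50 = 11.20.
η_II = COP_actual/COP_Carnot = 2.921/11.20 = 0.2609.

0.261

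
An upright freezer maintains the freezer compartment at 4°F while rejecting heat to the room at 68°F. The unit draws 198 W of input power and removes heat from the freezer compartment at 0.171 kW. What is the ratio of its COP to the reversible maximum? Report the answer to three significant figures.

0.119

Converting, Q̇_C = 0.1710 kW = 171.0 W, so COP_actual = Q̇_C/Ẇ = 171.0/198.0 = 0.8636.
In absolute terms T_C = 257.59 K and T_H = 293.15 K, so ΔT = 35.56 K.
COP_Carnot = T_C/ΔT = 257.59/35.56 = 7.245.
η_II = COP_actual/COP_Carnot = 0.8636/7.245 = 0.1192.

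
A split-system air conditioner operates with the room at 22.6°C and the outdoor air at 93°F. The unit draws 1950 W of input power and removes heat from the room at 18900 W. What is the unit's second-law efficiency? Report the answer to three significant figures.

COP_actual = Q̇_C/Ẇ = 18900/1950 = 9.692.
In absolute terms T_C = 295.75 K and T_H = 307.04 K, so ΔT = 11.29 K.
COP_Carnot = T_C/ΔT = 295.75/11.29 = 26.20.
η_II = COP_actual/COP_Carnot = 9.692/26.20 = 0.3700.

0.370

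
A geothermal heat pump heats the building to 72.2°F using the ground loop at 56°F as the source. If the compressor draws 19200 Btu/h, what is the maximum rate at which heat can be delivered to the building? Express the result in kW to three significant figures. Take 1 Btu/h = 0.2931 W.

185 kW

In absolute terms T_C = 286.48 K and T_H = 295.48 K, so ΔT = 9.000 K.
COP_Carnot = T_H/ΔT = 295.48/9.000 = 32.83.
Q̇_max = COP_Carnot × Ẇ = 32.83 × 19200 Btu/h = 630400 Btu/h = 184.8 kW.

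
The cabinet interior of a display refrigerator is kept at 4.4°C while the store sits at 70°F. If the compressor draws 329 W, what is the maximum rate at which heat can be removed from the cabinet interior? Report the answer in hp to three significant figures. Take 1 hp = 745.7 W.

7.33 hp

In absolute terms T_C = 277.55 K and T_H = 294.26 K, so ΔT = 16.71 K.
COP_Carnot = T_C/ΔT = 277.55/16.71 = 16.61.
Q̇_max = COP_Carnot × Ẇ = 16.61 × 329.0 W = 5464 W = 7.328 hp.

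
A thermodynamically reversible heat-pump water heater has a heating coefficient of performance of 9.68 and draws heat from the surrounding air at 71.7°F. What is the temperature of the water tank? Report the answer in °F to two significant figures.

COP_HP = T_H/(T_H − T_C) rearranges to T_H = COP·T_C/(COP − 1).
With T_C = 295.21 K, T_H = 9.68 × 295.21/8.680 = 329.22 K.
Converting, 329.22 K = 132.92°F.

130 °F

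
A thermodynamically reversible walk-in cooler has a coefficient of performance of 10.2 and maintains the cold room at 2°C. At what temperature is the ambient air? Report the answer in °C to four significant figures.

COP_R = T_C/(T_H − T_C) gives T_H − T_C = T_C/COP.
With T_C = 275.15 K, T_H = 275.15 × (1 + 1/10.2) = 302.13 K.
Converting, 302.13 K = 28.98°C.

28.98 °C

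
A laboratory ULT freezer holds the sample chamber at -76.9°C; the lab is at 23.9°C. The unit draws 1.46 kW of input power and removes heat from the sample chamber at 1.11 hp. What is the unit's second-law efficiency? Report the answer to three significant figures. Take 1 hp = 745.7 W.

Converting, Q̇_C = 1.110 hp = 0.8277 kW, so COP_actual = Q̇_C/Ẇ = 0.8277/1.460 = 0.5669.
In absolute terms T_C = 196.25 K and T_H = 297.05 K, so ΔT = 100.8 K.
COP_Carnot = T_C/ΔT = 196.25/100.8 = 1.947.
η_II = COP_actual/COP_Carnot = 0.5669/1.947 = 0.2912.

0.291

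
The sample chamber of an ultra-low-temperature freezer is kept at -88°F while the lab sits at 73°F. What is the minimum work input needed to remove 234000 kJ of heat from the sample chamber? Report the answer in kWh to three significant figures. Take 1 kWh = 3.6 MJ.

In absolute terms T_C = 206.48 K and T_H = 295.93 K, so ΔT = 89.44 K.
The reversible limit is COP_R = T_C/ΔT = 2.309, so W_min = Q_C/COP = Q_C·ΔT/T_C.
W_min = 234000 × 89.44/206.48 = 101400 kJ = 28.16 kWh.

28.2 kWh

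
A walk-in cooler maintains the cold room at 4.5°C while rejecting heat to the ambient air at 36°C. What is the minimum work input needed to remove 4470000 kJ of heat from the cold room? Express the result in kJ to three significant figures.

In absolute terms T_C = 277.65 K and T_H = 309.15 K, so ΔT = 31.50 K.
The reversible limit is COP_R = T_C/ΔT = 8.814, so W_min = Q_C/COP = Q_C·ΔT/T_C.
W_min = 4470000 × 31.50/277.65 = 507100 kJ.

507000 kJ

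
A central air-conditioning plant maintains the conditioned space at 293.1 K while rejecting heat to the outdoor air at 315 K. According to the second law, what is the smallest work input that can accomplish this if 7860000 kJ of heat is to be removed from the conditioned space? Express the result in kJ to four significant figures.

The reservoir spacing is ΔT = 315 − 293.1 = 21.90 K.
The reversible limit is COP_R = T_C/ΔT = 13.38, so W_min = Q_C/COP = Q_C·ΔT/T_C.
W_min = 7860000 × 21.90/293.10 = 587300 kJ.

587300 kJ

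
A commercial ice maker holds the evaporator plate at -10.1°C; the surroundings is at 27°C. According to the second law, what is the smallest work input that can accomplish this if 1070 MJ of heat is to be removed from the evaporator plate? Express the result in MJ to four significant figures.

150.9 MJ

In absolute terms T_C = 263.05 K and T_H = 300.15 K, so ΔT = 37.10 K.
The reversible limit is COP_R = T_C/ΔT = 7.090, so W_min = Q_C/COP = Q_C·ΔT/T_C.
W_min = 1070 × 37.10/263.05 = 150.9 MJ.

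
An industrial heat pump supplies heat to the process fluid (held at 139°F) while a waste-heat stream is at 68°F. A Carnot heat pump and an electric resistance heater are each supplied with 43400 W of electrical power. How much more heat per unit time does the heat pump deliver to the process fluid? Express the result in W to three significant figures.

323000 W

In absolute terms T_C = 293.15 K and T_H = 332.59 K, so ΔT = 39.44 K.
COP_Carnot = T_H/ΔT = 332.59/39.44 = 8.432.
The heat pump delivers Q̇_H = COP × Ẇ = 365900 W; the resistance heater delivers Ẇ = 43400 W.
Extra = (COP − 1)·Ẇ = 322500 W.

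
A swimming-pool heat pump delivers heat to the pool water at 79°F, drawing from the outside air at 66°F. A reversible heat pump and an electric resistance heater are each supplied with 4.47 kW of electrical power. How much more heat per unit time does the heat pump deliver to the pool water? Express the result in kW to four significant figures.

180.7 kW

In absolute terms T_C = 292.04 K and T_H = 299.26 K, so ΔT = 7.222 K.
COP_Carnot = T_H/ΔT = 299.26/7.222 = 41.44.
The heat pump delivers Q̇_H = COP × Ẇ = 185.2 kW; the resistance heater delivers Ẇ = 4.470 kW.
Extra = (COP − 1)·Ẇ = 180.7 kW.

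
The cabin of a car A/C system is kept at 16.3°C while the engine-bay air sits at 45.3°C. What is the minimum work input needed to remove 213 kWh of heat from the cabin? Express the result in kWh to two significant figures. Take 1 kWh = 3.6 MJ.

21 kWh

In absolute terms T_C = 289.45 K and T_H = 318.45 K, so ΔT = 29.00 K.
The reversible limit is COP_R = T_C/ΔT = 9.981, so W_min = Q_C/COP = Q_C·ΔT/T_C.
W_min = 213.0 × 29.00/289.45 = 21.34 kWh.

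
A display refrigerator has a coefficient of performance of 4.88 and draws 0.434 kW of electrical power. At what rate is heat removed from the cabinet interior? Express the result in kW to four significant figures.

Q̇_C = COP × Ẇ = 4.88 × 0.4340 = 2.118 kW.

2.118 kW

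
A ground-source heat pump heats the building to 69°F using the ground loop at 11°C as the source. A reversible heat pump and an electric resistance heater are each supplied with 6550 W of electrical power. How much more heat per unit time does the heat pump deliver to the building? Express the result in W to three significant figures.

195000 W

In absolute terms T_C = 284.15 K and T_H = 293.71 K, so ΔT = 9.556 K.
COP_Carnot = T_H/ΔT = 293.71/9.556 = 30.74.
The heat pump delivers Q̇_H = COP × Ẇ = 201300 W; the resistance heater delivers Ẇ = 6550 W.
Extra = (COP − 1)·Ẇ = 194800 W.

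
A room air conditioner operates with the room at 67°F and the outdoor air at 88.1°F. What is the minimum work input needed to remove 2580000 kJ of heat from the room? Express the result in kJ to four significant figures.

In absolute terms T_C = 292.59 K and T_H = 304.32 K, so ΔT = 11.72 K.
The reversible limit is COP_R = T_C/ΔT = 24.96, so W_min = Q_C/COP = Q_C·ΔT/T_C.
W_min = 2580000 × 11.72/292.59 = 103400 kJ.

103400 kJ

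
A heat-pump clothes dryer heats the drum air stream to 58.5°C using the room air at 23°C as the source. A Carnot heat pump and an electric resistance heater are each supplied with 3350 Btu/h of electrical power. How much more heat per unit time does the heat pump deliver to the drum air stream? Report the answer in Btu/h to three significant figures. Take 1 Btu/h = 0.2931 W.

27900 Btu/h

In absolute terms T_C = 296.15 K and T_H = 331.65 K, so ΔT = 35.50 K.
COP_Carnot = T_H/ΔT = 331.65/35.50 = 9.342.
The heat pump delivers Q̇_H = COP × Ẇ = 31300 Btu/h; the resistance heater delivers Ẇ = 3350 Btu/h.
Extra = (COP − 1)·Ẇ = 27950 Btu/h.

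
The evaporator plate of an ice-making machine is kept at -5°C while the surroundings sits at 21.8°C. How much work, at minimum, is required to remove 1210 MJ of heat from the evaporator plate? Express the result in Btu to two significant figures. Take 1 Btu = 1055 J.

110000 Btu

In absolute terms T_C = 268.15 K and T_H = 294.95 K, so ΔT = 26.80 K.
The reversible limit is COP_R = T_C/ΔT = 10.01, so W_min = Q_C/COP = Q_C·ΔT/T_C.
W_min = 1210 × 26.80/268.15 = 120.9 MJ = 114600 Btu.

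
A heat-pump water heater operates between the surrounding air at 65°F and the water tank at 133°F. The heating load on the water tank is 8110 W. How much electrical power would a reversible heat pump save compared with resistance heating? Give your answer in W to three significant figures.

7180 W

In absolute terms T_C = 291.48 K and T_H = 329.26 K, so ΔT = 37.78 K.
COP_Carnot = T_H/ΔT = 329.26/37.78 = 8.716.
Resistance heating needs Ẇ_res = Q̇_H = 8110 W; the reversible heat pump needs only Ẇ_hp = Q̇_H/COP = 930.5 W.
Saving = 8110 − 930.5 = 7179 W.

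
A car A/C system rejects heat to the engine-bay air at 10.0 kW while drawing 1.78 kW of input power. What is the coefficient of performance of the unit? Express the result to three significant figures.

The first law gives Q̇_H = Q̇_C + Ẇ, so the three rates are Q̇_C = 8.220, Q̇_H = 10.00, Ẇ = 1.780 kW.
COP_R = Q̇_C/Ẇ = 8.220/1.780 = 4.618.

4.62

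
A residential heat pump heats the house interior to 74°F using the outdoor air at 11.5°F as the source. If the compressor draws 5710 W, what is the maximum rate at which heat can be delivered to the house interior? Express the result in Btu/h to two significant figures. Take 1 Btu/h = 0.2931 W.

In absolute terms T_C = 261.76 K and T_H = 296.48 K, so ΔT = 34.72 K.
COP_Carnot = T_H/ΔT = 296.48/34.72 = 8.539.
Q̇_max = COP_Carnot × Ẇ = 8.539 × 5710 W = 48760 W = 166300 Btu/h.

170000 Btu/h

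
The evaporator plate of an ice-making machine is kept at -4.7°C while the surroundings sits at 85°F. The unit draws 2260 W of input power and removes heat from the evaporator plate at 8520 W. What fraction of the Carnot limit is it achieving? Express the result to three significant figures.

0.479

COP_actual = Q̇_C/Ẇ = 8520/2260 = 3.770.
In absolute terms T_C = 268.45 K and T_H = 302.59 K, so ΔT = 34.14 K.
COP_Carnot = T_C/ΔT = 268.45/34.14 = 7.862.
η_II = COP_actual/COP_Carnot = 3.770/7.862 = 0.4795.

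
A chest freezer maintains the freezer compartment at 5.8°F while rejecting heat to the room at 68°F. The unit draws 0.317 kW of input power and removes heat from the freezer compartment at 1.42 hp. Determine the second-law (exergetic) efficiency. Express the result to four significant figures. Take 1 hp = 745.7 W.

0.4464

Converting, Q̇_C = 1.420 hp = 1.059 kW, so COP_actual = Q̇_C/Ẇ = 1.059/0.3170 = 3.340.
In absolute terms T_C = 258.59 K and T_H = 293.15 K, so ΔT = 34.56 K.
COP_Carnot = T_C/ΔT = 258.59/34.56 = 7.483.
η_II = COP_actual/COP_Carnot = 3.340/7.483 = 0.4464.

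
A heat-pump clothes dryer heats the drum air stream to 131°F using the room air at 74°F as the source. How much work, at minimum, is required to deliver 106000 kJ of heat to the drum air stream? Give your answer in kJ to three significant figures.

In absolute terms T_C = 296.48 K and T_H = 328.15 K, so ΔT = 31.67 K.
The reversible limit is COP_HP = T_H/ΔT = 10.36, so W_min = Q_H/COP = Q_H·ΔT/T_H.
W_min = 106000 × 31.67/328.15 = 10230 kJ.

10200 kJ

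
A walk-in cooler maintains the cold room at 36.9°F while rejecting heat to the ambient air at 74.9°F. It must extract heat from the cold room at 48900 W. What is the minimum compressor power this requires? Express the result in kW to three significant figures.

In absolute terms T_C = 275.87 K and T_H = 296.98 K, so ΔT = 21.11 K.
COP_Carnot = T_C/ΔT = 275.87/21.11 = 13.07.
Ẇ_min = Q̇/COP_Carnot = 48900/13.07 = 3742 W = 3.742 kW.

3.74 kW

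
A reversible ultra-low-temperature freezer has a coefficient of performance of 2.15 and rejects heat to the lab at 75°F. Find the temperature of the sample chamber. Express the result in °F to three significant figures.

-94.7 °F

For a Carnot refrigerator COP_R = T_C/(T_H − T_C), so T_C = COP·T_H/(1 + COP).
With T_H = 297.04 K, T_C = 2.15 × 297.04/3.150 = 202.74 K.
Converting, 202.74 K = -94.74°F.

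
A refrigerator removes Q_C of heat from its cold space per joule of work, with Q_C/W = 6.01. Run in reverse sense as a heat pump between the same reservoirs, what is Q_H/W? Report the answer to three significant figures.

The first law on one cycle gives Q_H = Q_C + W, so Q_H/W = Q_C/W + 1.
COP_HP = COP_R + 1 = 6.01 + 1 = 7.01.

7.01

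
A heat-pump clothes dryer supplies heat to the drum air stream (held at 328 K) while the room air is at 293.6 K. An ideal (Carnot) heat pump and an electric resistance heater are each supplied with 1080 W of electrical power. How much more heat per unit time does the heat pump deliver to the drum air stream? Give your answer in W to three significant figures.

The reservoir spacing is ΔT = 328 − 293.6 = 34.40 K.
COP_Carnot = T_H/ΔT = 328.00/34.40 = 9.535.
The heat pump delivers Q̇_H = COP × Ẇ = 10300 W; the resistance heater delivers Ẇ = 1080 W.
Extra = (COP − 1)·Ẇ = 9218 W.

9220 W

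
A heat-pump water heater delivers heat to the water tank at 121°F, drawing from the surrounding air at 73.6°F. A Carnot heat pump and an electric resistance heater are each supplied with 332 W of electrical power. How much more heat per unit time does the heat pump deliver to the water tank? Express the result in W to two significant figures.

3700 W

In absolute terms T_C = 296.26 K and T_H = 322.59 K, so ΔT = 26.33 K.
COP_Carnot = T_H/ΔT = 322.59/26.33 = 12.25.
The heat pump delivers Q̇_H = COP × Ẇ = 4067 W; the resistance heater delivers Ẇ = 332.0 W.
Extra = (COP − 1)·Ẇ = 3735 W.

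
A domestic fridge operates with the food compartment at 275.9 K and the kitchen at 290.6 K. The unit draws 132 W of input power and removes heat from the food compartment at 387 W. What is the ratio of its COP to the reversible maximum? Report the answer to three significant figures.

0.156

COP_actual = Q̇_C/Ẇ = 387.0/132.0 = 2.932.
The reservoir spacing is ΔT = 290.6 − 275.9 = 14.70 K.
COP_Carnot = T_C/ΔT = 275.90/14.70 = 18.77.
η_II = COP_actual/COP_Carnot = 2.932/18.77 = 0.1562.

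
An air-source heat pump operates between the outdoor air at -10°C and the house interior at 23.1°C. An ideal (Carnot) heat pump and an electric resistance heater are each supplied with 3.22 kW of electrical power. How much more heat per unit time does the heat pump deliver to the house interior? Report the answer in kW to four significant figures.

In absolute terms T_C = 263.15 K and T_H = 296.25 K, so ΔT = 33.10 K.
COP_Carnot = T_H/ΔT = 296.25/33.10 = 8.950.
The heat pump delivers Q̇_H = COP × Ẇ = 28.82 kW; the resistance heater delivers Ẇ = 3.220 kW.
Extra = (COP − 1)·Ẇ = 25.60 kW.

25.60 kW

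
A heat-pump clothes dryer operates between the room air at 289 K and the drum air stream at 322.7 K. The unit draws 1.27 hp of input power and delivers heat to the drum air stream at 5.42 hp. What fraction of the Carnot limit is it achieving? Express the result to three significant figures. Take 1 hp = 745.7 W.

COP_actual = Q̇_H/Ẇ = 5.420/1.270 = 4.268.
The reservoir spacing is ΔT = 322.7 − 289 = 33.70 K.
COP_Carnot = T_H/ΔT = 322.70/33.70 = 9.576.
η_II = COP_actual/COP_Carnot = 4.268/9.576 = 0.4457.

0.446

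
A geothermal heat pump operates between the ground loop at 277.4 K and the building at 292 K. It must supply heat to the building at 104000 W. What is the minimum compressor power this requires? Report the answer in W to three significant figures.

The reservoir spacing is ΔT = 292 − 277.4 = 14.60 K.
COP_Carnot = T_H/ΔT = 292.00/14.60 = 20.00.
Ẇ_min = Q̇/COP_Carnot = 104000/20.00 = 5200 W.

5200 W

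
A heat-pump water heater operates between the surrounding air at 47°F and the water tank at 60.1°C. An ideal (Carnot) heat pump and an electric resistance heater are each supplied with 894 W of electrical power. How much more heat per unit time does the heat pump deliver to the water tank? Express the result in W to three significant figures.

In absolute terms T_C = 281.48 K and T_H = 333.25 K, so ΔT = 51.77 K.
COP_Carnot = T_H/ΔT = 333.25/51.77 = 6.438.
The heat pump delivers Q̇_H = COP × Ẇ = 5755 W; the resistance heater delivers Ẇ = 894.0 W.
Extra = (COP − 1)·Ẇ = 4861 W.

4860 W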